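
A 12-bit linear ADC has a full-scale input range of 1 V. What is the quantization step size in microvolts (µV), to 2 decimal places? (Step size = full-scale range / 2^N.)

244.14 µV

1 V / 2^12 = 1 / 4,096 V = 244.14 µV.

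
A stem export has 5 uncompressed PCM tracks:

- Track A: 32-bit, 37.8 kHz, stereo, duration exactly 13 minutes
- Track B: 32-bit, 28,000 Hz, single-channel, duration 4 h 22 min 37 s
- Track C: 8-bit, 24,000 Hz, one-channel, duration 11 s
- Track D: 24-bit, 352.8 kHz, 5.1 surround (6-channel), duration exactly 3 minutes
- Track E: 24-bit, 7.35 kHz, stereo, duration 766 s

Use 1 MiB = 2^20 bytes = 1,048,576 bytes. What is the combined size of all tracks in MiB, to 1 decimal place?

3030.6 MiB

Track A: exactly 13 minutes = 780 s; 37,800 × 780 × 4 × 2 = 235,872,000 bytes.
Track B: 4 h 22 min 37 s = 15,757 s; 28,000 × 15,757 × 4 × 1 = 1,764,784,000 bytes.
Track C: 24,000 × 11 × 1 × 1 = 264,000 bytes.
Track D: exactly 3 minutes = 180 s; 352,800 × 180 × 3 × 6 = 1,143,072,000 bytes.
Track E: 7,350 × 766 × 3 × 2 = 33,780,600 bytes.
Total = 3,177,772,600 bytes = 3030.6 MiB.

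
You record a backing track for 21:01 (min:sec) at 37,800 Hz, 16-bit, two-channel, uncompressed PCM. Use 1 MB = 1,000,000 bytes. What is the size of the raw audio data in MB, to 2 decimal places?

190.66 MB

Duration = 21:01 (min:sec) = 1,261 s.
Bytes = 37,800 samples/s × 1,261 s × 2 bytes/sample × 2 ch = 190,663,200 bytes.
190,663,200 / 1,000,000 = 190.66 MB.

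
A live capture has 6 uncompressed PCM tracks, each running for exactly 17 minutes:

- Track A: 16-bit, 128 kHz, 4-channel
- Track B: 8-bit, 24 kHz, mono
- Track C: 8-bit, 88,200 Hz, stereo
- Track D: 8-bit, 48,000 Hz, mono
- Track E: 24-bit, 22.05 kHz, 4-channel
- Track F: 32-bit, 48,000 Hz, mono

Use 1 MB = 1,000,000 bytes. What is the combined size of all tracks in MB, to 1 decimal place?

1763.6 MB

exactly 17 minutes = 1,020 s.
Track A: 128,000 × 1,020 × 2 × 4 = 1,044,480,000 bytes.
Track B: 24,000 × 1,020 × 1 × 1 = 24,480,000 bytes.
Track C: 88,200 × 1,020 × 1 × 2 = 179,928,000 bytes.
Track D: 48,000 × 1,020 × 1 × 1 = 48,960,000 bytes.
Track E: 22,050 × 1,020 × 3 × 4 = 269,892,000 bytes.
Track F: 48,000 × 1,020 × 4 × 1 = 195,840,000 bytes.
Total = 1,763,580,000 bytes = 1763.6 MB.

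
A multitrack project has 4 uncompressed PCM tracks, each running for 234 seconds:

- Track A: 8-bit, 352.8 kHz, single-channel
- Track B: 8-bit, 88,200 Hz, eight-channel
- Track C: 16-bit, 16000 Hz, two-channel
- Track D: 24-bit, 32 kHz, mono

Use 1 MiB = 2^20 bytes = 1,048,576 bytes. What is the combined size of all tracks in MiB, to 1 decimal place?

271.9 MiB

Track A: 352,800 × 234 × 1 × 1 = 82,555,200 bytes.
Track B: 88,200 × 234 × 1 × 8 = 165,110,400 bytes.
Track C: 16,000 × 234 × 2 × 2 = 14,976,000 bytes.
Track D: 32,000 × 234 × 3 × 1 = 22,464,000 bytes.
Total = 285,105,600 bytes = 271.9 MiB.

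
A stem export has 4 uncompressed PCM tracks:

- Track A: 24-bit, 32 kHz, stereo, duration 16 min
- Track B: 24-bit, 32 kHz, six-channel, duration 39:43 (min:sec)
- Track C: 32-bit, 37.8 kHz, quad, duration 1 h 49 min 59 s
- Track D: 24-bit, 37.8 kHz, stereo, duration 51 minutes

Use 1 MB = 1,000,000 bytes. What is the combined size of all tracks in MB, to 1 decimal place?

Track A: 16 min = 960 s; 32,000 × 960 × 3 × 2 = 184,320,000 bytes.
Track B: 39:43 (min:sec) = 2,383 s; 32,000 × 2,383 × 3 × 6 = 1,372,608,000 bytes.
Track C: 1 h 49 min 59 s = 6,599 s; 37,800 × 6,599 × 4 × 4 = 3,991,075,200 bytes.
Track D: 51 minutes = 3,060 s; 37,800 × 3,060 × 3 × 2 = 694,008,000 bytes.
Total = 6,242,011,200 bytes = 6242.0 MB.

6242.0 MB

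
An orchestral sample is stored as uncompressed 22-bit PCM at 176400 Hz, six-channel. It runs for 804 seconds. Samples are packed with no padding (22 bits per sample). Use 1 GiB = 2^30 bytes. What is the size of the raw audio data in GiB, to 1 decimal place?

Bits = 176,400 × 804 × 22 × 6 = 18,720,979,200 bits = 2,340,122,400 bytes.
2,340,122,400 / 1,073,741,824 = 2.2 GiB.

2.2 GiB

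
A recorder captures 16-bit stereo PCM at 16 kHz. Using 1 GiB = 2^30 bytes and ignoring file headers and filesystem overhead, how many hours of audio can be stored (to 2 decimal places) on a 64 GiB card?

Uncompressed byte rate = 16,000 × 2 × 2 = 64,000 bytes/s.
Capacity = 64 × 1,073,741,824 = 68,719,476,736 bytes.
68,719,476,736 / 64,000 ≈ 1073741.82 s → 298.26 hours.

298.26 hours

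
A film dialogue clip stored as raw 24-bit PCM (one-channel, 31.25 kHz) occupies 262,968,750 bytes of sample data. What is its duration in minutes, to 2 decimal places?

46.75 minutes

Byte rate = 31,250 × 3 × 1 = 93,750 bytes/s.
Duration = 262,968,750 / 93,750 = 2,805 s.
2,805 s / 60 = 46.75 minutes.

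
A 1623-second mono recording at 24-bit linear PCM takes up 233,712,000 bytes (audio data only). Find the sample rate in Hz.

48,000 Hz

Bytes = sample_rate × seconds × bytes_per_sample × channels.
sample_rate = 233,712,000 / (1,623 × 3 × 1) = 233,712,000 / 4,869 = 48,000 Hz.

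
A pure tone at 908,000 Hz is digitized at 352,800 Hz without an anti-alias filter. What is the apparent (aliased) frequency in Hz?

150,400 Hz

Nyquist = 352,800/2 = 176,400 Hz; 908,000 Hz exceeds it.
Alias = |908,000 − 3×352,800| = |908,000 − 1,058,400| = 150,400 Hz.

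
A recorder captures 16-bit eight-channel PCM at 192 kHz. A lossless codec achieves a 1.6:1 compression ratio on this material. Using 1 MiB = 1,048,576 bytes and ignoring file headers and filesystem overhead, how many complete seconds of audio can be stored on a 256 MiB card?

Uncompressed byte rate = 192,000 × 2 × 8 = 3,072,000 bytes/s.
After 1.6:1 compression, effective rate ≈ 1920000 bytes/s.
Capacity = 256 × 1,048,576 = 268,435,456 bytes.
268,435,456 / effective rate ≈ 139.81 s → 139 seconds.

139 seconds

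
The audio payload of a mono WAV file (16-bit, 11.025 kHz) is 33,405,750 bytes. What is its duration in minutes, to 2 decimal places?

25.25 minutes

Byte rate = 11,025 × 2 × 1 = 22,050 bytes/s.
Duration = 33,405,750 / 22,050 = 1,515 s.
1,515 s / 60 = 25.25 minutes.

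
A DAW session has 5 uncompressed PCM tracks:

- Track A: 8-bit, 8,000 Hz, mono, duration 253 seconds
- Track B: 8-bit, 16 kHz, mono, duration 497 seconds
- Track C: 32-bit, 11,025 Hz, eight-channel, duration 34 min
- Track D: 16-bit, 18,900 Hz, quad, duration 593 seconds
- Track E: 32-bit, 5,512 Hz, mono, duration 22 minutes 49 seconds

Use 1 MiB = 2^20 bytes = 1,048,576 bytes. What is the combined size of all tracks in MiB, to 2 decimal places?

Track A: 8,000 × 253 × 1 × 1 = 2,024,000 bytes.
Track B: 16,000 × 497 × 1 × 1 = 7,952,000 bytes.
Track C: 34 min = 2,040 s; 11,025 × 2,040 × 4 × 8 = 719,712,000 bytes.
Track D: 18,900 × 593 × 2 × 4 = 89,661,600 bytes.
Track E: 22 minutes 49 seconds = 1,369 s; 5,512 × 1,369 × 4 × 1 = 30,183,712 bytes.
Total = 849,533,312 bytes = 810.18 MiB.

810.18 MiB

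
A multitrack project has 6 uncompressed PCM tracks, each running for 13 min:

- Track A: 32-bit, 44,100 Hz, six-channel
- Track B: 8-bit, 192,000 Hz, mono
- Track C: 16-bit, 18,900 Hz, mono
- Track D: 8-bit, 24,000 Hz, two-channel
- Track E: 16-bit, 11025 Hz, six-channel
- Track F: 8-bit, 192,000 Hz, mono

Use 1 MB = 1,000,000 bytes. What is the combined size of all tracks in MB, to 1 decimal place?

1295.2 MB

13 min = 780 s.
Track A: 44,100 × 780 × 4 × 6 = 825,552,000 bytes.
Track B: 192,000 × 780 × 1 × 1 = 149,760,000 bytes.
Track C: 18,900 × 780 × 2 × 1 = 29,484,000 bytes.
Track D: 24,000 × 780 × 1 × 2 = 37,440,000 bytes.
Track E: 11,025 × 780 × 2 × 6 = 103,194,000 bytes.
Track F: 192,000 × 780 × 1 × 1 = 149,760,000 bytes.
Total = 1,295,190,000 bytes = 1295.2 MB.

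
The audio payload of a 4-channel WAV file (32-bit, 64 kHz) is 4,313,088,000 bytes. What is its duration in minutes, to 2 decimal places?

70.20 minutes

Byte rate = 64,000 × 4 × 4 = 1,024,000 bytes/s.
Duration = 4,313,088,000 / 1,024,000 = 4,212 s.
4,212 s / 60 = 70.20 minutes.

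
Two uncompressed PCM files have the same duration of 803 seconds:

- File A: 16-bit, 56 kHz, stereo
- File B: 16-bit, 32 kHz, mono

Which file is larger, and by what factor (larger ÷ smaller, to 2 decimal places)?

File A, by a factor of 3.50

File A: 56,000 × 2 × 2 = 224,000 bytes/s.
File B: 32,000 × 2 × 1 = 64,000 bytes/s.
File A is larger; ratio = 179,872,000 / 51,392,000 = 3.50.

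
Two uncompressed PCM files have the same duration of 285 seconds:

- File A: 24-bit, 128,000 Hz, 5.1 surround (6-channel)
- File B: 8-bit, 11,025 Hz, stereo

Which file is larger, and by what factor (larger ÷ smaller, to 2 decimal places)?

File A: 128,000 × 3 × 6 = 2,304,000 bytes/s.
File B: 11,025 × 1 × 2 = 22,050 bytes/s.
File A is larger; ratio = 656,640,000 / 6,284,250 = 104.49.

File A, by a factor of 104.49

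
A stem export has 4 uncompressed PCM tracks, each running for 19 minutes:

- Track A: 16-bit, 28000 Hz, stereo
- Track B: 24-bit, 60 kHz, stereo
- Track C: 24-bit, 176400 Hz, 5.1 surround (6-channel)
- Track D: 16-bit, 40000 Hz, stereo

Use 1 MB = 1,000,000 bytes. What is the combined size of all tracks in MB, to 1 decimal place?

19 minutes = 1,140 s.
Track A: 28,000 × 1,140 × 2 × 2 = 127,680,000 bytes.
Track B: 60,000 × 1,140 × 3 × 2 = 410,400,000 bytes.
Track C: 176,400 × 1,140 × 3 × 6 = 3,619,728,000 bytes.
Track D: 40,000 × 1,140 × 2 × 2 = 182,400,000 bytes.
Total = 4,340,208,000 bytes = 4340.2 MB.

4340.2 MB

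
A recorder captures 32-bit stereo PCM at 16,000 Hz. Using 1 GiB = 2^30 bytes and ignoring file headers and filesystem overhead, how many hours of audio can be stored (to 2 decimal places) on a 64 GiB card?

Uncompressed byte rate = 16,000 × 4 × 2 = 128,000 bytes/s.
Capacity = 64 × 1,073,741,824 = 68,719,476,736 bytes.
68,719,476,736 / 128,000 ≈ 536870.91 s → 149.13 hours.

149.13 hours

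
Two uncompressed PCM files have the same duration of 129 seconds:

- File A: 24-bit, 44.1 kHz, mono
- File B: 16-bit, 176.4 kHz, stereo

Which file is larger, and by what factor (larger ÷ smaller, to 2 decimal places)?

File A: 44,100 × 3 × 1 = 132,300 bytes/s.
File B: 176,400 × 2 × 2 = 705,600 bytes/s.
File B is larger; ratio = 91,022,400 / 17,066,700 = 5.33.

File B, by a factor of 5.33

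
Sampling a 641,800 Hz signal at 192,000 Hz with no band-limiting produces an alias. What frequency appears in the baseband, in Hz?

Nyquist = 192,000/2 = 96,000 Hz; 641,800 Hz exceeds it.
Alias = |641,800 − 3×192,000| = |641,800 − 576,000| = 65,800 Hz.

65,800 Hz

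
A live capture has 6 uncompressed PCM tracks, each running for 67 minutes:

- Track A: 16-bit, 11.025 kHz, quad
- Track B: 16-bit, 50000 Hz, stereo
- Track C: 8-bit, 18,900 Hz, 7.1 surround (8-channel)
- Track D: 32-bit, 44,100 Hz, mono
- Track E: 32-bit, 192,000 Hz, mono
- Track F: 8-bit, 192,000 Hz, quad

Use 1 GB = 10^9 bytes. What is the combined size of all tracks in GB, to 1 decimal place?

67 minutes = 4,020 s.
Track A: 11,025 × 4,020 × 2 × 4 = 354,564,000 bytes.
Track B: 50,000 × 4,020 × 2 × 2 = 804,000,000 bytes.
Track C: 18,900 × 4,020 × 1 × 8 = 607,824,000 bytes.
Track D: 44,100 × 4,020 × 4 × 1 = 709,128,000 bytes.
Track E: 192,000 × 4,020 × 4 × 1 = 3,087,360,000 bytes.
Track F: 192,000 × 4,020 × 1 × 4 = 3,087,360,000 bytes.
Total = 8,650,236,000 bytes = 8.7 GB.

8.7 GB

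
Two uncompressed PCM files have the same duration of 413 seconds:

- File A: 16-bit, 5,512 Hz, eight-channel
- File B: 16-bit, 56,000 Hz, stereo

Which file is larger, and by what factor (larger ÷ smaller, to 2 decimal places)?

File A: 5,512 × 2 × 8 = 88,192 bytes/s.
File B: 56,000 × 2 × 2 = 224,000 bytes/s.
File B is larger; ratio = 92,512,000 / 36,423,296 = 2.54.

File B, by a factor of 2.54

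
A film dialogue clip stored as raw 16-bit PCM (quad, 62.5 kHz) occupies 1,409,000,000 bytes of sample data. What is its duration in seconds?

2,818 seconds

Byte rate = 62,500 × 2 × 4 = 500,000 bytes/s.
Duration = 1,409,000,000 / 500,000 = 2,818 s.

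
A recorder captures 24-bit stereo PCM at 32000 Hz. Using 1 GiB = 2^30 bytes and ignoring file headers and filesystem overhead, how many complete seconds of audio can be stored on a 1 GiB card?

5,592 seconds

Uncompressed byte rate = 32,000 × 3 × 2 = 192,000 bytes/s.
Capacity = 1 × 1,073,741,824 = 1,073,741,824 bytes.
1,073,741,824 / 192,000 ≈ 5592.41 s → 5,592 seconds.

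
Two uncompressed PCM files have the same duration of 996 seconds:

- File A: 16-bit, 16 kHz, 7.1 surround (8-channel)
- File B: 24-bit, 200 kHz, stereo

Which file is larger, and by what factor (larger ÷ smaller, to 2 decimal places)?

File A: 16,000 × 2 × 8 = 256,000 bytes/s.
File B: 200,000 × 3 × 2 = 1,200,000 bytes/s.
File B is larger; ratio = 1,195,200,000 / 254,976,000 = 4.69.

File B, by a factor of 4.69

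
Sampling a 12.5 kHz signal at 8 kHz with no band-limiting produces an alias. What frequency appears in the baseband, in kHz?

Nyquist = 8,000/2 = 4,000 Hz; 12,500 Hz exceeds it.
Alias = |12,500 − 2×8,000| = |12,500 − 16,000| = 3,500 Hz = 3.5 kHz.

3.5 kHz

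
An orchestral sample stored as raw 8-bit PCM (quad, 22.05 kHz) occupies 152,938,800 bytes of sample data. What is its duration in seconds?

1,734 seconds

Byte rate = 22,050 × 1 × 4 = 88,200 bytes/s.
Duration = 152,938,800 / 88,200 = 1,734 s.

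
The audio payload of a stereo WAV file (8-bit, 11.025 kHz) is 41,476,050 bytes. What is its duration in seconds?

Byte rate = 11,025 × 1 × 2 = 22,050 bytes/s.
Duration = 41,476,050 / 22,050 = 1,881 s.

1,881 seconds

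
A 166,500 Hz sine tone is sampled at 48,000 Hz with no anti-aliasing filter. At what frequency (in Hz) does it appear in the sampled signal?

Nyquist = 48,000/2 = 24,000 Hz; 166,500 Hz exceeds it.
Alias = |166,500 − 3×48,000| = |166,500 − 144,000| = 22,500 Hz.

22,500 Hz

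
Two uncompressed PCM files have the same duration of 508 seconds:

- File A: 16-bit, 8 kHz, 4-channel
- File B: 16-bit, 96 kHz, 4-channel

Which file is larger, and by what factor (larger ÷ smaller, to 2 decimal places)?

File A: 8,000 × 2 × 4 = 64,000 bytes/s.
File B: 96,000 × 2 × 4 = 768,000 bytes/s.
File B is larger; ratio = 390,144,000 / 32,512,000 = 12.00.

File B, by a factor of 12.00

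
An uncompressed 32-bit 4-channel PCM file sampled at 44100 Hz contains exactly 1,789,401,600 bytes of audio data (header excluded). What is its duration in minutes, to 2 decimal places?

42.27 minutes

Byte rate = 44,100 × 4 × 4 = 705,600 bytes/s.
Duration = 1,789,401,600 / 705,600 = 2,536 s.
2,536 s / 60 = 42.27 minutes.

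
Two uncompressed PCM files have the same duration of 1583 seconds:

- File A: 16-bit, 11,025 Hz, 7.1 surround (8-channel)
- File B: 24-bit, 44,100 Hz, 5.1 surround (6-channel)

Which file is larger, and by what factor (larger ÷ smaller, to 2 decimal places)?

File B, by a factor of 4.50

File A: 11,025 × 2 × 8 = 176,400 bytes/s.
File B: 44,100 × 3 × 6 = 793,800 bytes/s.
File B is larger; ratio = 1,256,585,400 / 279,241,200 = 4.50.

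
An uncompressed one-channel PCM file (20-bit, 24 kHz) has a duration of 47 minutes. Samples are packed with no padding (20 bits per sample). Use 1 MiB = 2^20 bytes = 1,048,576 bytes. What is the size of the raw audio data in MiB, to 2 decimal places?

Duration = 47 minutes = 2,820 s.
Bits = 24,000 × 2,820 × 20 × 1 = 1,353,600,000 bits = 169,200,000 bytes.
169,200,000 / 1,048,576 = 161.36 MiB.

161.36 MiB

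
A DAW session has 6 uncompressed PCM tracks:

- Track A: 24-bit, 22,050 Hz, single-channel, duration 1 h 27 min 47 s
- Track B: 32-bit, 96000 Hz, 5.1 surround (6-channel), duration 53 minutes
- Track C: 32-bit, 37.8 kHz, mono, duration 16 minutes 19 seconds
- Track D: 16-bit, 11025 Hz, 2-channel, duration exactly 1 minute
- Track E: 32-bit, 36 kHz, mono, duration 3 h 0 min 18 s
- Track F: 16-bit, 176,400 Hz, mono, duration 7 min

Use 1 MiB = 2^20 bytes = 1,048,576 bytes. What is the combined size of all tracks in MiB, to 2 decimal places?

9090.21 MiB

Track A: 1 h 27 min 47 s = 5,267 s; 22,050 × 5,267 × 3 × 1 = 348,412,050 bytes.
Track B: 53 minutes = 3,180 s; 96,000 × 3,180 × 4 × 6 = 7,326,720,000 bytes.
Track C: 16 minutes 19 seconds = 979 s; 37,800 × 979 × 4 × 1 = 148,024,800 bytes.
Track D: exactly 1 minute = 60 s; 11,025 × 60 × 2 × 2 = 2,646,000 bytes.
Track E: 3 h 0 min 18 s = 10,818 s; 36,000 × 10,818 × 4 × 1 = 1,557,792,000 bytes.
Track F: 7 min = 420 s; 176,400 × 420 × 2 × 1 = 148,176,000 bytes.
Total = 9,531,770,850 bytes = 9090.21 MiB.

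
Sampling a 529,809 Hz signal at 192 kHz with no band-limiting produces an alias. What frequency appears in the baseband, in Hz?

Nyquist = 192,000/2 = 96,000 Hz; 529,809 Hz exceeds it.
Alias = |529,809 − 3×192,000| = |529,809 − 576,000| = 46,191 Hz.

46,191 Hz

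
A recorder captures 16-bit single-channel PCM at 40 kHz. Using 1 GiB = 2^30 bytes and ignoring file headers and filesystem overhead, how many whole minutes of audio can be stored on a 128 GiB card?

28,633 minutes

Uncompressed byte rate = 40,000 × 2 × 1 = 80,000 bytes/s.
Capacity = 128 × 1,073,741,824 = 137,438,953,472 bytes.
137,438,953,472 / 80,000 ≈ 1717986.92 s → 28,633 minutes.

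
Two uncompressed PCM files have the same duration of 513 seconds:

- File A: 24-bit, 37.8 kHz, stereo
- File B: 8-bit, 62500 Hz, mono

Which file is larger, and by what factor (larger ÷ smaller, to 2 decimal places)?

File A, by a factor of 3.63

File A: 37,800 × 3 × 2 = 226,800 bytes/s.
File B: 62,500 × 1 × 1 = 62,500 bytes/s.
File A is larger; ratio = 116,348,400 / 32,062,500 = 3.63.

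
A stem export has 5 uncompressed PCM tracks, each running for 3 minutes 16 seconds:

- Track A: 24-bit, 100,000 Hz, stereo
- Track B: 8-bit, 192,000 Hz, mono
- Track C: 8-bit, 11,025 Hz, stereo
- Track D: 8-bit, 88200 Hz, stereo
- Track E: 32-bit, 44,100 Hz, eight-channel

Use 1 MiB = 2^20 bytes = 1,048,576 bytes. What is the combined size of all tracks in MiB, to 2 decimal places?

3 minutes 16 seconds = 196 s.
Track A: 100,000 × 196 × 3 × 2 = 117,600,000 bytes.
Track B: 192,000 × 196 × 1 × 1 = 37,632,000 bytes.
Track C: 11,025 × 196 × 1 × 2 = 4,321,800 bytes.
Track D: 88,200 × 196 × 1 × 2 = 34,574,400 bytes.
Track E: 44,100 × 196 × 4 × 8 = 276,595,200 bytes.
Total = 470,723,400 bytes = 448.92 MiB.

448.92 MiB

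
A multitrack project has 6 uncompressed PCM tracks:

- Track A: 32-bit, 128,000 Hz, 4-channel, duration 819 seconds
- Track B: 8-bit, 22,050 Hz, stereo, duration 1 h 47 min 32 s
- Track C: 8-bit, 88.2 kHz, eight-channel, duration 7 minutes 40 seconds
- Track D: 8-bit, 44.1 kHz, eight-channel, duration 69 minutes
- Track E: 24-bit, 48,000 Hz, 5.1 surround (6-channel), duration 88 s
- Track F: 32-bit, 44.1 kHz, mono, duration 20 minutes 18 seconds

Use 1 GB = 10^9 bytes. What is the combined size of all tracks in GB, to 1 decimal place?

4.0 GB

Track A: 128,000 × 819 × 4 × 4 = 1,677,312,000 bytes.
Track B: 1 h 47 min 32 s = 6,452 s; 22,050 × 6,452 × 1 × 2 = 284,533,200 bytes.
Track C: 7 minutes 40 seconds = 460 s; 88,200 × 460 × 1 × 8 = 324,576,000 bytes.
Track D: 69 minutes = 4,140 s; 44,100 × 4,140 × 1 × 8 = 1,460,592,000 bytes.
Track E: 48,000 × 88 × 3 × 6 = 76,032,000 bytes.
Track F: 20 minutes 18 seconds = 1,218 s; 44,100 × 1,218 × 4 × 1 = 214,855,200 bytes.
Total = 4,037,900,400 bytes = 4.0 GB.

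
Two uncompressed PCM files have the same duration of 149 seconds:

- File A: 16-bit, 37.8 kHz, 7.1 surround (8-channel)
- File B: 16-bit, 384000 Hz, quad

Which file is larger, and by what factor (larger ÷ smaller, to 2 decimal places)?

File A: 37,800 × 2 × 8 = 604,800 bytes/s.
File B: 384,000 × 2 × 4 = 3,072,000 bytes/s.
File B is larger; ratio = 457,728,000 / 90,115,200 = 5.08.

File B, by a factor of 5.08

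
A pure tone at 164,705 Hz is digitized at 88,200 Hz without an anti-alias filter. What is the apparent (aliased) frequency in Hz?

Nyquist = 88,200/2 = 44,100 Hz; 164,705 Hz exceeds it.
Alias = |164,705 − 2×88,200| = |164,705 − 176,400| = 11,695 Hz.

11,695 Hz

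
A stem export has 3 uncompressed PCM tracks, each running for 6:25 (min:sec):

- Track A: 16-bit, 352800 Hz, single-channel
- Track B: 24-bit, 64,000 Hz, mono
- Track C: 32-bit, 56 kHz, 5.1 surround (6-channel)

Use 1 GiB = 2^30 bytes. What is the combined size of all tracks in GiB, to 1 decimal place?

0.8 GiB

6:25 (min:sec) = 385 s.
Track A: 352,800 × 385 × 2 × 1 = 271,656,000 bytes.
Track B: 64,000 × 385 × 3 × 1 = 73,920,000 bytes.
Track C: 56,000 × 385 × 4 × 6 = 517,440,000 bytes.
Total = 863,016,000 bytes = 0.8 GiB.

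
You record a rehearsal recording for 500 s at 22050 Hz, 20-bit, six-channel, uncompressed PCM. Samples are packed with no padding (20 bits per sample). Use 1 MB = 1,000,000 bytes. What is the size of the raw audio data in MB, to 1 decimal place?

Bits = 22,050 × 500 × 20 × 6 = 1,323,000,000 bits = 165,375,000 bytes.
165,375,000 / 1,000,000 = 165.4 MB.

165.4 MB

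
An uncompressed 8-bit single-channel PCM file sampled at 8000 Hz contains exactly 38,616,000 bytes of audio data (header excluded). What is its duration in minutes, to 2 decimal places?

Byte rate = 8,000 × 1 × 1 = 8,000 bytes/s.
Duration = 38,616,000 / 8,000 = 4,827 s.
4,827 s / 60 = 80.45 minutes.

80.45 minutes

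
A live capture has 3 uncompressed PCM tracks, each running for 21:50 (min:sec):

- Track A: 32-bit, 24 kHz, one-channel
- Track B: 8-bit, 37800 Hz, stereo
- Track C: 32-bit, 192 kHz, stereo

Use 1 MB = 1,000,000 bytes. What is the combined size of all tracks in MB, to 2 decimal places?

21:50 (min:sec) = 1,310 s.
Track A: 24,000 × 1,310 × 4 × 1 = 125,760,000 bytes.
Track B: 37,800 × 1,310 × 1 × 2 = 99,036,000 bytes.
Track C: 192,000 × 1,310 × 4 × 2 = 2,012,160,000 bytes.
Total = 2,236,956,000 bytes = 2236.96 MB.

2236.96 MB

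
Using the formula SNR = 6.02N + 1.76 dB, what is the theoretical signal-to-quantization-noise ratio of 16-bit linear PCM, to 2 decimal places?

6.02 × 16 + 1.76 = 98.08 dB.

98.08 dB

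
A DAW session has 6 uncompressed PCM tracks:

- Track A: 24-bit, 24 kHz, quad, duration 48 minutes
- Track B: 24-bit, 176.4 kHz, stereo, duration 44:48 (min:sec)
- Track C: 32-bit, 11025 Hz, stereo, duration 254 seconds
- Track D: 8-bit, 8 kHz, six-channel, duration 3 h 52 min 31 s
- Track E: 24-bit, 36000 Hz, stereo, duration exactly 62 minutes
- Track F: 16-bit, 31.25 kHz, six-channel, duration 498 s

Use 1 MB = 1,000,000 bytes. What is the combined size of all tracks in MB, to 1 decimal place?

Track A: 48 minutes = 2,880 s; 24,000 × 2,880 × 3 × 4 = 829,440,000 bytes.
Track B: 44:48 (min:sec) = 2,688 s; 176,400 × 2,688 × 3 × 2 = 2,844,979,200 bytes.
Track C: 11,025 × 254 × 4 × 2 = 22,402,800 bytes.
Track D: 3 h 52 min 31 s = 13,951 s; 8,000 × 13,951 × 1 × 6 = 669,648,000 bytes.
Track E: exactly 62 minutes = 3,720 s; 36,000 × 3,720 × 3 × 2 = 803,520,000 bytes.
Track F: 31,250 × 498 × 2 × 6 = 186,750,000 bytes.
Total = 5,356,740,000 bytes = 5356.7 MB.

5356.7 MB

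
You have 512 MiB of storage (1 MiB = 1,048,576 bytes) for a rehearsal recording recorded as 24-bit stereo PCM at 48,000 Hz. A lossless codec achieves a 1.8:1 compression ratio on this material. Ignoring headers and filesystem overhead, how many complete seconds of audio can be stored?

Uncompressed byte rate = 48,000 × 3 × 2 = 288,000 bytes/s.
After 1.8:1 compression, effective rate ≈ 160000 bytes/s.
Capacity = 512 × 1,048,576 = 536,870,912 bytes.
536,870,912 / effective rate ≈ 3355.44 s → 3,355 seconds.

3,355 seconds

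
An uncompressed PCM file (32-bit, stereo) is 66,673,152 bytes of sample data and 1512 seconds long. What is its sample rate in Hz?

5,512 Hz

Bytes = sample_rate × seconds × bytes_per_sample × channels.
sample_rate = 66,673,152 / (1,512 × 4 × 2) = 66,673,152 / 12,096 = 5,512 Hz.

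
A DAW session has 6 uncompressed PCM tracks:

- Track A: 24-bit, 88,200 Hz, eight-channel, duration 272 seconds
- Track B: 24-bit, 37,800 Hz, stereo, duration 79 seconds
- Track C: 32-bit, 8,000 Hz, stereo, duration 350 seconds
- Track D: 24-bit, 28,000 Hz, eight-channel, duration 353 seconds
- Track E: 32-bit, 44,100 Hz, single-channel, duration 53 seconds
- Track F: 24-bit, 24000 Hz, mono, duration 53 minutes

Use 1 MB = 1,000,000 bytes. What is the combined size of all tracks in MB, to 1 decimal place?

Track A: 88,200 × 272 × 3 × 8 = 575,769,600 bytes.
Track B: 37,800 × 79 × 3 × 2 = 17,917,200 bytes.
Track C: 8,000 × 350 × 4 × 2 = 22,400,000 bytes.
Track D: 28,000 × 353 × 3 × 8 = 237,216,000 bytes.
Track E: 44,100 × 53 × 4 × 1 = 9,349,200 bytes.
Track F: 53 minutes = 3,180 s; 24,000 × 3,180 × 3 × 1 = 228,960,000 bytes.
Total = 1,091,612,000 bytes = 1091.6 MB.

1091.6 MB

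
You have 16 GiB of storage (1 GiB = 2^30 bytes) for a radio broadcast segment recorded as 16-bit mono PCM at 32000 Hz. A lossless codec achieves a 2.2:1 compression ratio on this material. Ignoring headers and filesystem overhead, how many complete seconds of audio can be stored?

590,558 seconds

Uncompressed byte rate = 32,000 × 2 × 1 = 64,000 bytes/s.
After 2.2:1 compression, effective rate ≈ 29090.91 bytes/s.
Capacity = 16 × 1,073,741,824 = 17,179,869,184 bytes.
17,179,869,184 / effective rate ≈ 590558 s → 590,558 seconds.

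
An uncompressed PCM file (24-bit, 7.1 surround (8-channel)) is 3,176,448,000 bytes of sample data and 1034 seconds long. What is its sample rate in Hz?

128,000 Hz

Bytes = sample_rate × seconds × bytes_per_sample × channels.
sample_rate = 3,176,448,000 / (1,034 × 3 × 8) = 3,176,448,000 / 24,816 = 128,000 Hz.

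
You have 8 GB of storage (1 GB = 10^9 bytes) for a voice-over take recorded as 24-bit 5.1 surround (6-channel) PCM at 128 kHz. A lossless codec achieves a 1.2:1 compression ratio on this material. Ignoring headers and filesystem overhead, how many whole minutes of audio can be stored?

69 minutes

Uncompressed byte rate = 128,000 × 3 × 6 = 2,304,000 bytes/s.
After 1.2:1 compression, effective rate ≈ 1920000 bytes/s.
Capacity = 8 × 1,000,000,000 = 8,000,000,000 bytes.
8,000,000,000 / effective rate ≈ 4166.67 s → 69 minutes.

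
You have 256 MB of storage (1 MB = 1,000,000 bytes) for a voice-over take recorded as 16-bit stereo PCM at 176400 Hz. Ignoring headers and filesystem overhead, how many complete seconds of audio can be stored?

362 seconds

Uncompressed byte rate = 176,400 × 2 × 2 = 705,600 bytes/s.
Capacity = 256 × 1,000,000 = 256,000,000 bytes.
256,000,000 / 705,600 ≈ 362.81 s → 362 seconds.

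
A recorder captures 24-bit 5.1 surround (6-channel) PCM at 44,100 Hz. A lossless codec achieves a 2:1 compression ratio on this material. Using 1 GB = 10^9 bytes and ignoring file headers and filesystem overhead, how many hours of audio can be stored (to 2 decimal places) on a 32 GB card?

22.40 hours

Uncompressed byte rate = 44,100 × 3 × 6 = 793,800 bytes/s.
After 2:1 compression, effective rate ≈ 396900 bytes/s.
Capacity = 32 × 1,000,000,000 = 32,000,000,000 bytes.
32,000,000,000 / effective rate ≈ 80624.84 s → 22.40 hours.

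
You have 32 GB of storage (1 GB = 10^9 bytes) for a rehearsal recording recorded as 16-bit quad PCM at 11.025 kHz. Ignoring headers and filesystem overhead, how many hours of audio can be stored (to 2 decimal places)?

Uncompressed byte rate = 11,025 × 2 × 4 = 88,200 bytes/s.
Capacity = 32 × 1,000,000,000 = 32,000,000,000 bytes.
32,000,000,000 / 88,200 ≈ 362811.79 s → 100.78 hours.

100.78 hours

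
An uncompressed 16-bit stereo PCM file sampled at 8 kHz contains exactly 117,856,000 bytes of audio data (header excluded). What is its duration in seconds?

3,683 seconds

Byte rate = 8,000 × 2 × 2 = 32,000 bytes/s.
Duration = 117,856,000 / 32,000 = 3,683 s.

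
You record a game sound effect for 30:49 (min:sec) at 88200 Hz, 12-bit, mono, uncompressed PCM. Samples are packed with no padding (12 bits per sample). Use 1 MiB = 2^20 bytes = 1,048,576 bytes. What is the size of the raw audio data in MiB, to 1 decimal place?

233.3 MiB

Duration = 30:49 (min:sec) = 1,849 s.
Bits = 88,200 × 1,849 × 12 × 1 = 1,956,981,600 bits = 244,622,700 bytes.
244,622,700 / 1,048,576 = 233.3 MiB.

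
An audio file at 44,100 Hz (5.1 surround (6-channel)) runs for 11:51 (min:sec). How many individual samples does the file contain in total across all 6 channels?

11:51 (min:sec) = 711 s.
44,100 × 711 s × 6 ch = 188,130,600 samples.

188,130,600 samples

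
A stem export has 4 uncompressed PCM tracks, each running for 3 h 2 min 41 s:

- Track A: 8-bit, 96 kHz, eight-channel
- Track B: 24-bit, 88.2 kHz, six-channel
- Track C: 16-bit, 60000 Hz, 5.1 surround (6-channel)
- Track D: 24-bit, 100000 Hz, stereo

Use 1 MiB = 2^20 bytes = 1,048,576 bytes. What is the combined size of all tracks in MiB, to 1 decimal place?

3 h 2 min 41 s = 10,961 s.
Track A: 96,000 × 10,961 × 1 × 8 = 8,418,048,000 bytes.
Track B: 88,200 × 10,961 × 3 × 6 = 17,401,683,600 bytes.
Track C: 60,000 × 10,961 × 2 × 6 = 7,891,920,000 bytes.
Track D: 100,000 × 10,961 × 3 × 2 = 6,576,600,000 bytes.
Total = 40,288,251,600 bytes = 38421.9 MiB.

38421.9 MiB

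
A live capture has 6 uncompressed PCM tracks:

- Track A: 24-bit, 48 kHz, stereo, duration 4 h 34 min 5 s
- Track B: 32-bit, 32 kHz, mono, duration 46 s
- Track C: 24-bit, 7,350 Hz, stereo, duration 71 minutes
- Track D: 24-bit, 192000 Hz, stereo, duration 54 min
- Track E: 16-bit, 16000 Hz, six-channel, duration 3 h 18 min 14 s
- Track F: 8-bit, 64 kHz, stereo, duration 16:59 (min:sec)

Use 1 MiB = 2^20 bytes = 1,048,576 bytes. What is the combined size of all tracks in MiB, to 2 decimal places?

10563.35 MiB

Track A: 4 h 34 min 5 s = 16,445 s; 48,000 × 16,445 × 3 × 2 = 4,736,160,000 bytes.
Track B: 32,000 × 46 × 4 × 1 = 5,888,000 bytes.
Track C: 71 minutes = 4,260 s; 7,350 × 4,260 × 3 × 2 = 187,866,000 bytes.
Track D: 54 min = 3,240 s; 192,000 × 3,240 × 3 × 2 = 3,732,480,000 bytes.
Track E: 3 h 18 min 14 s = 11,894 s; 16,000 × 11,894 × 2 × 6 = 2,283,648,000 bytes.
Track F: 16:59 (min:sec) = 1,019 s; 64,000 × 1,019 × 1 × 2 = 130,432,000 bytes.
Total = 11,076,474,000 bytes = 10563.35 MiB.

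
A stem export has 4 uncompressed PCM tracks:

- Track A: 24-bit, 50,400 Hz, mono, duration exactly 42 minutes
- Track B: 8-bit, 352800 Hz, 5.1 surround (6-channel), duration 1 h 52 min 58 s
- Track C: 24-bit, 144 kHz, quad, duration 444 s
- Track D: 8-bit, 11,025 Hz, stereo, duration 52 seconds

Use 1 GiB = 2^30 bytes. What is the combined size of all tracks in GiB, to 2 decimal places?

Track A: exactly 42 minutes = 2,520 s; 50,400 × 2,520 × 3 × 1 = 381,024,000 bytes.
Track B: 1 h 52 min 58 s = 6,778 s; 352,800 × 6,778 × 1 × 6 = 14,347,670,400 bytes.
Track C: 144,000 × 444 × 3 × 4 = 767,232,000 bytes.
Track D: 11,025 × 52 × 1 × 2 = 1,146,600 bytes.
Total = 15,497,073,000 bytes = 14.43 GiB.

14.43 GiB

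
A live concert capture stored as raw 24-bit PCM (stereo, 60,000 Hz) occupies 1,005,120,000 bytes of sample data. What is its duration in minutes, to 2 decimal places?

Byte rate = 60,000 × 3 × 2 = 360,000 bytes/s.
Duration = 1,005,120,000 / 360,000 = 2,792 s.
2,792 s / 60 = 46.53 minutes.

46.53 minutes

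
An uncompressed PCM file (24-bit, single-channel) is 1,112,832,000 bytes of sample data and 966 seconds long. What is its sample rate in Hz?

Bytes = sample_rate × seconds × bytes_per_sample × channels.
sample_rate = 1,112,832,000 / (966 × 3 × 1) = 1,112,832,000 / 2,898 = 384,000 Hz.

384,000 Hz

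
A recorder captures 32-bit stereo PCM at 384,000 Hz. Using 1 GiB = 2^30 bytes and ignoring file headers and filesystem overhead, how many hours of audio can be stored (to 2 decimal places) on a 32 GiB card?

Uncompressed byte rate = 384,000 × 4 × 2 = 3,072,000 bytes/s.
Capacity = 32 × 1,073,741,824 = 34,359,738,368 bytes.
34,359,738,368 / 3,072,000 ≈ 11184.81 s → 3.11 hours.

3.11 hours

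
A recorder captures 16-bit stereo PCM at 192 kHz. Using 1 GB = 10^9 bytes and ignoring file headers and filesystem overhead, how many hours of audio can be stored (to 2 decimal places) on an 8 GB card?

Uncompressed byte rate = 192,000 × 2 × 2 = 768,000 bytes/s.
Capacity = 8 × 1,000,000,000 = 8,000,000,000 bytes.
8,000,000,000 / 768,000 ≈ 10416.67 s → 2.89 hours.

2.89 hours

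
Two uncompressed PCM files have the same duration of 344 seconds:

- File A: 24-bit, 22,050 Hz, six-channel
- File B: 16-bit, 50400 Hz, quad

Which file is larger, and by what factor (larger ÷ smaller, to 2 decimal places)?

File A: 22,050 × 3 × 6 = 396,900 bytes/s.
File B: 50,400 × 2 × 4 = 403,200 bytes/s.
File B is larger; ratio = 138,700,800 / 136,533,600 = 1.02.

File B, by a factor of 1.02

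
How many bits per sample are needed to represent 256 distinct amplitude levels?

log2(256) = 8.

8 bits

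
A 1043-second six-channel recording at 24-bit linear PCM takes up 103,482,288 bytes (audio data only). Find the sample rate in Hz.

Bytes = sample_rate × seconds × bytes_per_sample × channels.
sample_rate = 103,482,288 / (1,043 × 3 × 6) = 103,482,288 / 18,774 = 5,512 Hz.

5,512 Hz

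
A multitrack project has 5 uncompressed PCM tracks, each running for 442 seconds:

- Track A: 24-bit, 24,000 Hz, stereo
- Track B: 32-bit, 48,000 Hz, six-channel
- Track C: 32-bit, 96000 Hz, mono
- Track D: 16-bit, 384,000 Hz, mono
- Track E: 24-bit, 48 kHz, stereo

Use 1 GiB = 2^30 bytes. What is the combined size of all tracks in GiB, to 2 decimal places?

1.13 GiB

Track A: 24,000 × 442 × 3 × 2 = 63,648,000 bytes.
Track B: 48,000 × 442 × 4 × 6 = 509,184,000 bytes.
Track C: 96,000 × 442 × 4 × 1 = 169,728,000 bytes.
Track D: 384,000 × 442 × 2 × 1 = 339,456,000 bytes.
Track E: 48,000 × 442 × 3 × 2 = 127,296,000 bytes.
Total = 1,209,312,000 bytes = 1.13 GiB.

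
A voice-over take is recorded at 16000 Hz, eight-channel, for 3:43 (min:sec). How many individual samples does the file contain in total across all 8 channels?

3:43 (min:sec) = 223 s.
16,000 × 223 s × 8 ch = 28,544,000 samples.

28,544,000 samples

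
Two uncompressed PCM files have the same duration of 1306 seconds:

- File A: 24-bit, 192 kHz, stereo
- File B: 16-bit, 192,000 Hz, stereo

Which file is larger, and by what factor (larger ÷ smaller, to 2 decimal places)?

File A: 192,000 × 3 × 2 = 1,152,000 bytes/s.
File B: 192,000 × 2 × 2 = 768,000 bytes/s.
File A is larger; ratio = 1,504,512,000 / 1,003,008,000 = 1.50.

File A, by a factor of 1.50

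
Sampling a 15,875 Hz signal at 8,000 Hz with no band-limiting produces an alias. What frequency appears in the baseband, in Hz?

Nyquist = 8,000/2 = 4,000 Hz; 15,875 Hz exceeds it.
Alias = |15,875 − 2×8,000| = |15,875 − 16,000| = 125 Hz.

125 Hz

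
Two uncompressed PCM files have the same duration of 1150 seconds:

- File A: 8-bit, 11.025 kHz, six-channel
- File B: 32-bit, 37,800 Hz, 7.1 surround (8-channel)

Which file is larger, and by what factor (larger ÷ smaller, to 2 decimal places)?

File A: 11,025 × 1 × 6 = 66,150 bytes/s.
File B: 37,800 × 4 × 8 = 1,209,600 bytes/s.
File B is larger; ratio = 1,391,040,000 / 76,072,500 = 18.29.

File B, by a factor of 18.29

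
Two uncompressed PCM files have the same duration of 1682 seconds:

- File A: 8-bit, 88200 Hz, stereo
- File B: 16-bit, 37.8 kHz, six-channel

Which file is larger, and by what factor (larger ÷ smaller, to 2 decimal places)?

File A: 88,200 × 1 × 2 = 176,400 bytes/s.
File B: 37,800 × 2 × 6 = 453,600 bytes/s.
File B is larger; ratio = 762,955,200 / 296,704,800 = 2.57.

File B, by a factor of 2.57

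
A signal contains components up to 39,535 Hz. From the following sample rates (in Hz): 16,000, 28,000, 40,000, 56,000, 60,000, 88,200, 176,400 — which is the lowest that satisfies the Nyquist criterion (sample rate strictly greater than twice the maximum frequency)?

Need sample rate > 2 × 39,535 = 79,070 Hz.
Lowest listed rate above 79,070 Hz is 88,200 Hz.

88,200 Hz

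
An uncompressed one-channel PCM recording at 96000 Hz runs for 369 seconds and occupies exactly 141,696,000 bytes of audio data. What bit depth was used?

32 bits

Bytes per sample = 141,696,000 / (96,000 × 369 × 1) = 141,696,000 / 35,424,000 = 4.
Bit depth = 4 × 8 = 32 bits.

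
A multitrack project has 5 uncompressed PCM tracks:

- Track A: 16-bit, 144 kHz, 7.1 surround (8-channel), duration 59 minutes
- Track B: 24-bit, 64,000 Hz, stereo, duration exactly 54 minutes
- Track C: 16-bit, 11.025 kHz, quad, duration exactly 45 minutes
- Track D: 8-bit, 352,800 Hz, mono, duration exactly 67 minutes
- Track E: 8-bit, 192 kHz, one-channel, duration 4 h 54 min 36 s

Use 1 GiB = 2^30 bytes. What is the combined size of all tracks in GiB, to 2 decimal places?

13.46 GiB

Track A: 59 minutes = 3,540 s; 144,000 × 3,540 × 2 × 8 = 8,156,160,000 bytes.
Track B: exactly 54 minutes = 3,240 s; 64,000 × 3,240 × 3 × 2 = 1,244,160,000 bytes.
Track C: exactly 45 minutes = 2,700 s; 11,025 × 2,700 × 2 × 4 = 238,140,000 bytes.
Track D: exactly 67 minutes = 4,020 s; 352,800 × 4,020 × 1 × 1 = 1,418,256,000 bytes.
Track E: 4 h 54 min 36 s = 17,676 s; 192,000 × 17,676 × 1 × 1 = 3,393,792,000 bytes.
Total = 14,450,508,000 bytes = 13.46 GiB.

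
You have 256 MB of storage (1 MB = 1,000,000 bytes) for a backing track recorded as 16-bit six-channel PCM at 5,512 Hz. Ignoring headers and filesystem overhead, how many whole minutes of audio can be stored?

Uncompressed byte rate = 5,512 × 2 × 6 = 66,144 bytes/s.
Capacity = 256 × 1,000,000 = 256,000,000 bytes.
256,000,000 / 66,144 ≈ 3870.34 s → 64 minutes.

64 minutes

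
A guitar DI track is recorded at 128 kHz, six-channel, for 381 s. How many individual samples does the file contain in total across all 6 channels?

292,608,000 samples

128,000 × 381 s × 6 ch = 292,608,000 samples.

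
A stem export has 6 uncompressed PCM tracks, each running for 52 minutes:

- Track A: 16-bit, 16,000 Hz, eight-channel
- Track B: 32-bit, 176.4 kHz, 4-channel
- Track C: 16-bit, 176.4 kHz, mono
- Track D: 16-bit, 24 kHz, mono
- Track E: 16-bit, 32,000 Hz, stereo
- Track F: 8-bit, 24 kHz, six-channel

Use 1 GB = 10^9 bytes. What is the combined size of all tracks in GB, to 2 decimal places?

52 minutes = 3,120 s.
Track A: 16,000 × 3,120 × 2 × 8 = 798,720,000 bytes.
Track B: 176,400 × 3,120 × 4 × 4 = 8,805,888,000 bytes.
Track C: 176,400 × 3,120 × 2 × 1 = 1,100,736,000 bytes.
Track D: 24,000 × 3,120 × 2 × 1 = 149,760,000 bytes.
Track E: 32,000 × 3,120 × 2 × 2 = 399,360,000 bytes.
Track F: 24,000 × 3,120 × 1 × 6 = 449,280,000 bytes.
Total = 11,703,744,000 bytes = 11.70 GB.

11.70 GB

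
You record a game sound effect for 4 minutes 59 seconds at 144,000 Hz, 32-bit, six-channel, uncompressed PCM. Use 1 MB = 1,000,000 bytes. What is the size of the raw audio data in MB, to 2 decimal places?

Duration = 4 minutes 59 seconds = 299 s.
Bytes = 144,000 samples/s × 299 s × 4 bytes/sample × 6 ch = 1,033,344,000 bytes.
1,033,344,000 / 1,000,000 = 1033.34 MB.

1033.34 MB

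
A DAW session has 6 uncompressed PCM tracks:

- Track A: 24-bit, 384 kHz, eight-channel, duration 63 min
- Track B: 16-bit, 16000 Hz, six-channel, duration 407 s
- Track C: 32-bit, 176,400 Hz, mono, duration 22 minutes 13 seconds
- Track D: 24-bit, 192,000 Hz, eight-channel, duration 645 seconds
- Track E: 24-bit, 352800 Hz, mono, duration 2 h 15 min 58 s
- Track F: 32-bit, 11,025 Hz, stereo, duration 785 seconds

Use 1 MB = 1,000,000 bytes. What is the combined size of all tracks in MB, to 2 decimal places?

Track A: 63 min = 3,780 s; 384,000 × 3,780 × 3 × 8 = 34,836,480,000 bytes.
Track B: 16,000 × 407 × 2 × 6 = 78,144,000 bytes.
Track C: 22 minutes 13 seconds = 1,333 s; 176,400 × 1,333 × 4 × 1 = 940,564,800 bytes.
Track D: 192,000 × 645 × 3 × 8 = 2,972,160,000 bytes.
Track E: 2 h 15 min 58 s = 8,158 s; 352,800 × 8,158 × 3 × 1 = 8,634,427,200 bytes.
Track F: 11,025 × 785 × 4 × 2 = 69,237,000 bytes.
Total = 47,531,013,000 bytes = 47531.01 MB.

47531.01 MB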